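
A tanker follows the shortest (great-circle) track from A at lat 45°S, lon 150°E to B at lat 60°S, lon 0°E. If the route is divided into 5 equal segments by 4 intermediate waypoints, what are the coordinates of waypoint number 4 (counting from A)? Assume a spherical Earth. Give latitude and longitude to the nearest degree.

≈ lat 73°S, lon 18°E

Convert each endpoint to a unit vector on the sphere (x = cos φ cos λ, y = cos φ sin λ, z = sin φ).
The central angle between the endpoints is δ = arccos(p₁·p₂) ≈ 1.260 rad (72.2°).
Interpolate at f = 4/5 with slerp weights a = sin((1−f)δ)/sin δ ≈ 0.262, b = sin(fδ)/sin δ ≈ 0.888.
p = a·p₁ + b·p₂ ≈ (0.284, 0.093, -0.954); φ = arcsin(p_z) ≈ -72.63°, λ = atan2(p_y, p_x) ≈ 18.07°.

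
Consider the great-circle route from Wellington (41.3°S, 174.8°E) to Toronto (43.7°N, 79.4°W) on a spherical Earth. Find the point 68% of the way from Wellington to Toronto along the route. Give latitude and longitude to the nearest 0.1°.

Convert each endpoint to a unit vector on the sphere (x = cos φ cos λ, y = cos φ sin λ, z = sin φ).
The central angle between the endpoints is δ = arccos(p₁·p₂) ≈ 2.219 rad (127.1°).
Interpolate at f = 0.68 with slerp weights a = sin((1−f)δ)/sin δ ≈ 0.818, b = sin(fδ)/sin δ ≈ 1.252.
p = a·p₁ + b·p₂ ≈ (-0.445, -0.834, 0.325); φ = arcsin(p_z) ≈ 18.98°, λ = atan2(p_y, p_x) ≈ -118.10°.

≈ (19.0°N, 118.1°W)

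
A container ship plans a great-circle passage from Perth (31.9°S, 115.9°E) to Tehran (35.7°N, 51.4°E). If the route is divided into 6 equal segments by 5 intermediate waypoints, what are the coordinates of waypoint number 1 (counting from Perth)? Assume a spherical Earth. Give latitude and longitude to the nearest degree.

≈ (21°S, 104°E)

Write both endpoints as unit vectors p₁, p₂ with components (cos φ cos λ, cos φ sin λ, sin φ).
The central angle between the endpoints is δ = arccos(p₁·p₂) ≈ 1.582 rad (90.7°).
Interpolate at f = 1/6 with slerp weights a = sin((1−f)δ)/sin δ ≈ 0.968, b = sin(fδ)/sin δ ≈ 0.261.
p = a·p₁ + b·p₂ ≈ (-0.227, 0.905, -0.360); φ = arcsin(p_z) ≈ -21.08°, λ = atan2(p_y, p_x) ≈ 104.08°.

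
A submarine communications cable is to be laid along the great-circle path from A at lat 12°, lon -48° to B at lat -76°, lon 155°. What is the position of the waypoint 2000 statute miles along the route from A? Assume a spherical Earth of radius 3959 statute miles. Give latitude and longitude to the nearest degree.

The haversine formula gives a central angle δ ≈ 2.004 rad (114.8°) between the endpoints. The total great-circle distance is δ·R ≈ 2.004 × 3959 ≈ 7933 mi, so the target fraction is f = 2000/7933 ≈ 0.252.
Interpolate at f ≈ 0.252 with slerp weights a = sin((1−f)δ)/sin δ ≈ 1.099, b = sin(fδ)/sin δ ≈ 0.533.
p = a·p₁ + b·p₂ ≈ (0.602, -0.744, -0.289); φ = arcsin(p_z) ≈ -16.79°, λ = atan2(p_y, p_x) ≈ -51.02°.

≈ lat -17°, lon -51°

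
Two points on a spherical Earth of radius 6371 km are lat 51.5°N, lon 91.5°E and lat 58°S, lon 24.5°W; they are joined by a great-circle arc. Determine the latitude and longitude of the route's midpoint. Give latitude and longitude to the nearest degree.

≈ lat 6°S, lon 41°E

From cos δ = sin φ₁ sin φ₂ + cos φ₁ cos φ₂ cos Δλ, the central angle is δ ≈ 2.512 rad (143.9°).
Interpolate at f = 1/2 with slerp weights a = sin((1−f)δ)/sin δ ≈ 1.615, b = sin(fδ)/sin δ ≈ 1.615.
p = a·p₁ + b·p₂ ≈ (0.752, 0.650, -0.106); φ = arcsin(p_z) ≈ -6.07°, λ = atan2(p_y, p_x) ≈ 40.83°.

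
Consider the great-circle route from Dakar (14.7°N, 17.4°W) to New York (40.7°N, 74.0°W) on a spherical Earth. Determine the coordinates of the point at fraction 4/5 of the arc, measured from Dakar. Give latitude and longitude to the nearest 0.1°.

Write both endpoints as unit vectors p₁, p₂ with components (cos φ cos λ, cos φ sin λ, sin φ).
The central angle between the endpoints is δ = arccos(p₁·p₂) ≈ 0.965 rad (55.3°).
Interpolate at f = 4/5 with slerp weights a = sin((1−f)δ)/sin δ ≈ 0.233, b = sin(fδ)/sin δ ≈ 0.849.
p = a·p₁ + b·p₂ ≈ (0.393, -0.686, 0.613); φ = arcsin(p_z) ≈ 37.78°, λ = atan2(p_y, p_x) ≈ -60.21°.

≈ 37.8°N, 60.2°W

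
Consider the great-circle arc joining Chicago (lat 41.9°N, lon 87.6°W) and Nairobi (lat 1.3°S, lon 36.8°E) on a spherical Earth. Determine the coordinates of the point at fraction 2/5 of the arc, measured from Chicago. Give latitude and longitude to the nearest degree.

≈ lat 43°N, lon 23°W

From cos δ = sin φ₁ sin φ₂ + cos φ₁ cos φ₂ cos Δλ, the central angle is δ ≈ 2.021 rad (115.8°).
Interpolate at f = 2/5 with slerp weights a = sin((1−f)δ)/sin δ ≈ 1.041, b = sin(fδ)/sin δ ≈ 0.804.
p = a·p₁ + b·p₂ ≈ (0.676, -0.293, 0.677); φ = arcsin(p_z) ≈ 42.58°, λ = atan2(p_y, p_x) ≈ -23.41°.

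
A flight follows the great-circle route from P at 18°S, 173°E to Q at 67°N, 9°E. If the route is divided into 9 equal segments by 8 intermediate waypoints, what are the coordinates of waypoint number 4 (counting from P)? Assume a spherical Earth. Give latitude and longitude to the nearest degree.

The haversine formula gives a central angle δ ≈ 2.267 rad (129.9°) between the endpoints.
Interpolate at f = 4/9 with slerp weights a = sin((1−f)δ)/sin δ ≈ 1.241, b = sin(fδ)/sin δ ≈ 1.103.
p = a·p₁ + b·p₂ ≈ (-0.746, 0.211, 0.631); φ = arcsin(p_z) ≈ 39.15°, λ = atan2(p_y, p_x) ≈ 164.19°.

≈ 39°N, 164°E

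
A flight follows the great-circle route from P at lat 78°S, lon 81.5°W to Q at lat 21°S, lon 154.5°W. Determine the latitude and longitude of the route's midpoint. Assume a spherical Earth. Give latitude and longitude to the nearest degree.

≈ lat 53°S, lon 143°W

From cos δ = sin φ₁ sin φ₂ + cos φ₁ cos φ₂ cos Δλ, the central angle is δ ≈ 1.151 rad (66.0°).
Interpolate at f = 1/2 with slerp weights a = sin((1−f)δ)/sin δ ≈ 0.596, b = sin(fδ)/sin δ ≈ 0.596.
p = a·p₁ + b·p₂ ≈ (-0.484, -0.362, -0.797); φ = arcsin(p_z) ≈ -52.81°, λ = atan2(p_y, p_x) ≈ -143.19°.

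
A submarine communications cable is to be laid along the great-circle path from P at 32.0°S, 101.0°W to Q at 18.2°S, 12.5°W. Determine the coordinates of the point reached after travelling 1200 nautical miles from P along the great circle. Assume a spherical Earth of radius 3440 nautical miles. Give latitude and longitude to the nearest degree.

From cos δ = sin φ₁ sin φ₂ + cos φ₁ cos φ₂ cos Δλ, the central angle is δ ≈ 1.383 rad (79.2°). The total great-circle distance is δ·R ≈ 1.383 × 3440 ≈ 4758 nmi, so the target fraction is f = 1200/4758 ≈ 0.252.
Interpolate at f ≈ 0.252 with slerp weights a = sin((1−f)δ)/sin δ ≈ 0.875, b = sin(fδ)/sin δ ≈ 0.348.
p = a·p₁ + b·p₂ ≈ (0.181, -0.800, -0.572); φ = arcsin(p_z) ≈ -34.91°, λ = atan2(p_y, p_x) ≈ -77.24°.

≈ 35°S, 77°W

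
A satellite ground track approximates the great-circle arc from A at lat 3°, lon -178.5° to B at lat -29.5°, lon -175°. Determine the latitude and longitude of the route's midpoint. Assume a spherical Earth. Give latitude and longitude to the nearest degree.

≈ lat -13°, lon -177°

The haversine formula gives a central angle δ ≈ 0.570 rad (32.7°) between the endpoints.
Interpolate at f = 1/2 with slerp weights a = sin((1−f)δ)/sin δ ≈ 0.521, b = sin(fδ)/sin δ ≈ 0.521.
p = a·p₁ + b·p₂ ≈ (-0.972, -0.053, -0.229); φ = arcsin(p_z) ≈ -13.26°, λ = atan2(p_y, p_x) ≈ -176.87°.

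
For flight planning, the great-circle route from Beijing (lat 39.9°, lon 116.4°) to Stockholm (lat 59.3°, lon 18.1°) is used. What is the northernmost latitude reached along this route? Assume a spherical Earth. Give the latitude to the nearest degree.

The great circle lies in the plane with unit normal n̂ = (p₁ × p₂)/|p₁ × p₂|.
Here n̂_z ≈ -0.446; the vertex latitude is φ_max = arccos|n̂_z| ≈ 63.5°.

≈ 64°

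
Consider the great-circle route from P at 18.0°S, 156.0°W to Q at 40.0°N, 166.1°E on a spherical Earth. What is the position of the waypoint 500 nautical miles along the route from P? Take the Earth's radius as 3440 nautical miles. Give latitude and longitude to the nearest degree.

≈ 11°S, 160°W

Convert each endpoint to a unit vector on the sphere (x = cos φ cos λ, y = cos φ sin λ, z = sin φ).
The central angle between the endpoints is δ = arccos(p₁·p₂) ≈ 1.185 rad (67.9°). The total great-circle distance is δ·R ≈ 1.185 × 3440 ≈ 4077 nmi, so the target fraction is f = 500/4077 ≈ 0.123.
Interpolate at f ≈ 0.123 with slerp weights a = sin((1−f)δ)/sin δ ≈ 0.931, b = sin(fδ)/sin δ ≈ 0.156.
p = a·p₁ + b·p₂ ≈ (-0.925, -0.331, -0.187); φ = arcsin(p_z) ≈ -10.78°, λ = atan2(p_y, p_x) ≈ -160.29°.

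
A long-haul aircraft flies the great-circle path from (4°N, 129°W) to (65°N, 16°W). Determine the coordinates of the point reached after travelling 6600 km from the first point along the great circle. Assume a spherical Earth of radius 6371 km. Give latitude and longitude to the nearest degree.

Convert each endpoint to a unit vector on the sphere (x = cos φ cos λ, y = cos φ sin λ, z = sin φ).
The central angle between the endpoints is δ = arccos(p₁·p₂) ≈ 1.672 rad (95.8°). The total great-circle distance is δ·R ≈ 1.672 × 6371 ≈ 10655 km, so the target fraction is f = 6600/10655 ≈ 0.619.
Interpolate at f ≈ 0.619 with slerp weights a = sin((1−f)δ)/sin δ ≈ 0.597, b = sin(fδ)/sin δ ≈ 0.865.
p = a·p₁ + b·p₂ ≈ (-0.024, -0.564, 0.825); φ = arcsin(p_z) ≈ 55.64°, λ = atan2(p_y, p_x) ≈ -92.41°.

≈ (56°N, 92°W)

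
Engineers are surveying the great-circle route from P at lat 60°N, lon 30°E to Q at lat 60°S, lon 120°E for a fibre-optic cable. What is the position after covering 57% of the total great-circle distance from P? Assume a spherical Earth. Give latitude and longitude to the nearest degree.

From cos δ = sin φ₁ sin φ₂ + cos φ₁ cos φ₂ cos Δλ, the central angle is δ ≈ 2.419 rad (138.6°).
Interpolate at f = 0.57 with slerp weights a = sin((1−f)δ)/sin δ ≈ 1.304, b = sin(fδ)/sin δ ≈ 1.484.
p = a·p₁ + b·p₂ ≈ (0.194, 0.969, -0.156); φ = arcsin(p_z) ≈ -8.98°, λ = atan2(p_y, p_x) ≈ 78.70°.

≈ lat 9°S, lon 79°E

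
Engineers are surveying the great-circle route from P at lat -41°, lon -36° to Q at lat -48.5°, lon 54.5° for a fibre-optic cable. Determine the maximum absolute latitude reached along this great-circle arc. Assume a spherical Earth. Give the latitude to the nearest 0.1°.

The great circle lies in the plane with unit normal n̂ = (p₁ × p₂)/|p₁ × p₂|.
Here n̂_z ≈ +0.573; the vertex latitude is φ_max = arccos|n̂_z| ≈ 55.1°.

≈ -55.1°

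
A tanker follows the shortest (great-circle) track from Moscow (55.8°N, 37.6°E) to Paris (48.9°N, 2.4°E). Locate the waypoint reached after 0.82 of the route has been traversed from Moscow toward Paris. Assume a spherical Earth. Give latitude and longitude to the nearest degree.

The haversine formula gives a central angle δ ≈ 0.389 rad (22.3°) between the endpoints.
Interpolate at f = 0.82 with slerp weights a = sin((1−f)δ)/sin δ ≈ 0.184, b = sin(fδ)/sin δ ≈ 0.827.
p = a·p₁ + b·p₂ ≈ (0.625, 0.086, 0.776); φ = arcsin(p_z) ≈ 50.87°, λ = atan2(p_y, p_x) ≈ 7.83°.

≈ (51°N, 8°E)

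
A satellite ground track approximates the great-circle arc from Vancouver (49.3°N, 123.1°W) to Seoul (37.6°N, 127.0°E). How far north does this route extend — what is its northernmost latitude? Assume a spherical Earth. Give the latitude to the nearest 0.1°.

≈ 59.5°N

The great circle lies in the plane with unit normal n̂ = (p₁ × p₂)/|p₁ × p₂|.
Here n̂_z ≈ -0.507; the vertex latitude is φ_max = arccos|n̂_z| ≈ 59.5°.
Check via Clairaut: cos φ_max = |cos φ₁| · sin C = cos(49.3°)·sin(51.0°) ≈ 0.507, again giving ≈ 59.5°.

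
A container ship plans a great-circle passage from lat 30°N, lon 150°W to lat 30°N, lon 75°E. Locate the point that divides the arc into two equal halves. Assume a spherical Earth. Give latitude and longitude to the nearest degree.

Write both endpoints as unit vectors p₁, p₂ with components (cos φ cos λ, cos φ sin λ, sin φ).
The central angle between the endpoints is δ = arccos(p₁·p₂) ≈ 1.855 rad (106.3°).
Interpolate at f = 1/2 with slerp weights a = sin((1−f)δ)/sin δ ≈ 0.834, b = sin(fδ)/sin δ ≈ 0.834.
p = a·p₁ + b·p₂ ≈ (-0.438, 0.336, 0.834); φ = arcsin(p_z) ≈ 56.46°, λ = atan2(p_y, p_x) ≈ 142.50°.

≈ lat 56°N, lon 143°E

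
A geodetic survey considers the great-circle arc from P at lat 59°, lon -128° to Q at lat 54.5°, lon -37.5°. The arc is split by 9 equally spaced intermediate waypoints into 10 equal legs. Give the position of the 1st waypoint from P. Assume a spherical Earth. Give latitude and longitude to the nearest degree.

Convert each endpoint to a unit vector on the sphere (x = cos φ cos λ, y = cos φ sin λ, z = sin φ).
The central angle between the endpoints is δ = arccos(p₁·p₂) ≈ 0.802 rad (46.0°).
Interpolate at f = 1/10 with slerp weights a = sin((1−f)δ)/sin δ ≈ 0.919, b = sin(fδ)/sin δ ≈ 0.111.
p = a·p₁ + b·p₂ ≈ (-0.240, -0.413, 0.879); φ = arcsin(p_z) ≈ 61.49°, λ = atan2(p_y, p_x) ≈ -120.21°.

≈ lat 61°, lon -120°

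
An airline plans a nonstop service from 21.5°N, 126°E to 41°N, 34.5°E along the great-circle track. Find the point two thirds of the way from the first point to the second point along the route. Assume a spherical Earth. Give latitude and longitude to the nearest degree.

Write both endpoints as unit vectors p₁, p₂ with components (cos φ cos λ, cos φ sin λ, sin φ).
The central angle between the endpoints is δ = arccos(p₁·p₂) ≈ 1.347 rad (77.2°).
Interpolate at f = 2/3 with slerp weights a = sin((1−f)δ)/sin δ ≈ 0.445, b = sin(fδ)/sin δ ≈ 0.802.
p = a·p₁ + b·p₂ ≈ (0.255, 0.678, 0.689); φ = arcsin(p_z) ≈ 43.58°, λ = atan2(p_y, p_x) ≈ 69.36°.

≈ 44°N, 69°E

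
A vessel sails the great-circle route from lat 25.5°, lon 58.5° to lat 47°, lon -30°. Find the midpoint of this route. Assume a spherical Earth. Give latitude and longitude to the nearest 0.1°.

≈ lat 45.4°, lon 22.0°

The haversine formula gives a central angle δ ≈ 1.233 rad (70.7°) between the endpoints.
Interpolate at f = 1/2 with slerp weights a = sin((1−f)δ)/sin δ ≈ 0.613, b = sin(fδ)/sin δ ≈ 0.613.
p = a·p₁ + b·p₂ ≈ (0.651, 0.263, 0.712); φ = arcsin(p_z) ≈ 45.41°, λ = atan2(p_y, p_x) ≈ 21.97°.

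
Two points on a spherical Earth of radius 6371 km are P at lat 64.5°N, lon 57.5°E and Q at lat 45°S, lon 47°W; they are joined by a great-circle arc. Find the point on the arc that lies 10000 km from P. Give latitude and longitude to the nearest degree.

≈ lat 5°S, lon 22°W

Convert each endpoint to a unit vector on the sphere (x = cos φ cos λ, y = cos φ sin λ, z = sin φ).
The central angle between the endpoints is δ = arccos(p₁·p₂) ≈ 2.367 rad (135.6°). The total great-circle distance is δ·R ≈ 2.367 × 6371 ≈ 15078 km, so the target fraction is f = 10000/15078 ≈ 0.663.
Interpolate at f ≈ 0.663 with slerp weights a = sin((1−f)δ)/sin δ ≈ 1.022, b = sin(fδ)/sin δ ≈ 1.429.
p = a·p₁ + b·p₂ ≈ (0.926, -0.368, -0.088); φ = arcsin(p_z) ≈ -5.04°, λ = atan2(p_y, p_x) ≈ -21.68°.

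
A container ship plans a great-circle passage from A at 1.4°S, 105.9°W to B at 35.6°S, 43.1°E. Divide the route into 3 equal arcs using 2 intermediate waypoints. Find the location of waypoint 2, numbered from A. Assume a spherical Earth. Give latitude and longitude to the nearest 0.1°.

Convert each endpoint to a unit vector on the sphere (x = cos φ cos λ, y = cos φ sin λ, z = sin φ).
The central angle between the endpoints is δ = arccos(p₁·p₂) ≈ 2.322 rad (133.0°).
Interpolate at f = 2/3 with slerp weights a = sin((1−f)δ)/sin δ ≈ 0.956, b = sin(fδ)/sin δ ≈ 1.368.
p = a·p₁ + b·p₂ ≈ (0.550, -0.160, -0.820); φ = arcsin(p_z) ≈ -55.05°, λ = atan2(p_y, p_x) ≈ -16.18°.

≈ 55.1°S, 16.2°W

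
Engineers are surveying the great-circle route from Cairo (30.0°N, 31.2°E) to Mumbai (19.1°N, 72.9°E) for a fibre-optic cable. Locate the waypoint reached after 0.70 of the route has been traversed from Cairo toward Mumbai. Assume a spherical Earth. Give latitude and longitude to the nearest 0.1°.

Convert each endpoint to a unit vector on the sphere (x = cos φ cos λ, y = cos φ sin λ, z = sin φ).
The central angle between the endpoints is δ = arccos(p₁·p₂) ≈ 0.685 rad (39.2°).
Interpolate at f = 0.70 with slerp weights a = sin((1−f)δ)/sin δ ≈ 0.323, b = sin(fδ)/sin δ ≈ 0.729.
p = a·p₁ + b·p₂ ≈ (0.442, 0.803, 0.400); φ = arcsin(p_z) ≈ 23.57°, λ = atan2(p_y, p_x) ≈ 61.20°.

≈ 23.6°N, 61.2°E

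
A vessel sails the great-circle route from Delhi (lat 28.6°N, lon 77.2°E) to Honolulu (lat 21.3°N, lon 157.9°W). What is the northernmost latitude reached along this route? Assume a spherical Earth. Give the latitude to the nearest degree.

≈ 45°N

The great circle lies in the plane with unit normal n̂ = (p₁ × p₂)/|p₁ × p₂|.
Here n̂_z ≈ +0.702; the vertex latitude is φ_max = arccos|n̂_z| ≈ 45.4°.
Check via Clairaut: cos φ_max = |cos φ₁| · sin C = cos(28.6°)·sin(53.1°) ≈ 0.702, again giving ≈ 45.4°.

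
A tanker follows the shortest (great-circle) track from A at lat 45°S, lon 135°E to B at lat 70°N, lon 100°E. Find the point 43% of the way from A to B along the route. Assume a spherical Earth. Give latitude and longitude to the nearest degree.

≈ lat 5°N, lon 125°E

Convert each endpoint to a unit vector on the sphere (x = cos φ cos λ, y = cos φ sin λ, z = sin φ).
The central angle between the endpoints is δ = arccos(p₁·p₂) ≈ 2.056 rad (117.8°).
Interpolate at f = 0.43 with slerp weights a = sin((1−f)δ)/sin δ ≈ 1.042, b = sin(fδ)/sin δ ≈ 0.874.
p = a·p₁ + b·p₂ ≈ (-0.573, 0.815, 0.085); φ = arcsin(p_z) ≈ 4.87°, λ = atan2(p_y, p_x) ≈ 125.09°.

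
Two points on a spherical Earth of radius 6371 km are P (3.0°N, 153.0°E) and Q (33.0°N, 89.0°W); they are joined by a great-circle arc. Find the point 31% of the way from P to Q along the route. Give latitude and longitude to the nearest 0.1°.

≈ (22.7°N, 177.7°W)

Write both endpoints as unit vectors p₁, p₂ with components (cos φ cos λ, cos φ sin λ, sin φ).
The central angle between the endpoints is δ = arccos(p₁·p₂) ≈ 1.944 rad (111.4°).
Interpolate at f = 0.31 with slerp weights a = sin((1−f)δ)/sin δ ≈ 1.046, b = sin(fδ)/sin δ ≈ 0.609.
p = a·p₁ + b·p₂ ≈ (-0.922, -0.036, 0.386); φ = arcsin(p_z) ≈ 22.72°, λ = atan2(p_y, p_x) ≈ -177.74°.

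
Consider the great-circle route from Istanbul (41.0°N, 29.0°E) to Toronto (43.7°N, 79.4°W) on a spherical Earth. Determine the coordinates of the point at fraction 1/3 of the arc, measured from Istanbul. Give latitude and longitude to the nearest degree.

Write both endpoints as unit vectors p₁, p₂ with components (cos φ cos λ, cos φ sin λ, sin φ).
The central angle between the endpoints is δ = arccos(p₁·p₂) ≈ 1.286 rad (73.7°).
Interpolate at f = 1/3 with slerp weights a = sin((1−f)δ)/sin δ ≈ 0.788, b = sin(fδ)/sin δ ≈ 0.433.
p = a·p₁ + b·p₂ ≈ (0.578, -0.020, 0.816); φ = arcsin(p_z) ≈ 54.69°, λ = atan2(p_y, p_x) ≈ -1.93°.

≈ 55°N, 2°W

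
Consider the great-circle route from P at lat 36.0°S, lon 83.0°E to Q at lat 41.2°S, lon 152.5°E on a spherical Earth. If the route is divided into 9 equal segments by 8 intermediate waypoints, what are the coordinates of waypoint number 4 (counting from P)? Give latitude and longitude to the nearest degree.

≈ lat 44°S, lon 112°E

The haversine formula gives a central angle δ ≈ 0.927 rad (53.1°) between the endpoints.
Interpolate at f = 4/9 with slerp weights a = sin((1−f)δ)/sin δ ≈ 0.616, b = sin(fδ)/sin δ ≈ 0.501.
p = a·p₁ + b·p₂ ≈ (-0.273, 0.668, -0.692); φ = arcsin(p_z) ≈ -43.77°, λ = atan2(p_y, p_x) ≈ 112.25°.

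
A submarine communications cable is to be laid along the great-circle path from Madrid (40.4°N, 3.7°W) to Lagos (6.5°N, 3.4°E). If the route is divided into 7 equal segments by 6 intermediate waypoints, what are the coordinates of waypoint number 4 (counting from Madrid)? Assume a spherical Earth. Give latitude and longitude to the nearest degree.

≈ 21°N, 1°E

Convert each endpoint to a unit vector on the sphere (x = cos φ cos λ, y = cos φ sin λ, z = sin φ).
The central angle between the endpoints is δ = arccos(p₁·p₂) ≈ 0.602 rad (34.5°).
Interpolate at f = 4/7 with slerp weights a = sin((1−f)δ)/sin δ ≈ 0.451, b = sin(fδ)/sin δ ≈ 0.596.
p = a·p₁ + b·p₂ ≈ (0.933, 0.013, 0.359); φ = arcsin(p_z) ≈ 21.07°, λ = atan2(p_y, p_x) ≈ 0.80°.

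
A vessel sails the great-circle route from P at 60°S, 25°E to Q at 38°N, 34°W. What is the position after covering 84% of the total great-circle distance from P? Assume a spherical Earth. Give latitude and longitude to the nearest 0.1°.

≈ 22.1°N, 25.5°W

Convert each endpoint to a unit vector on the sphere (x = cos φ cos λ, y = cos φ sin λ, z = sin φ).
The central angle between the endpoints is δ = arccos(p₁·p₂) ≈ 1.907 rad (109.3°).
Interpolate at f = 0.84 with slerp weights a = sin((1−f)δ)/sin δ ≈ 0.318, b = sin(fδ)/sin δ ≈ 1.059.
p = a·p₁ + b·p₂ ≈ (0.836, -0.399, 0.376); φ = arcsin(p_z) ≈ 22.10°, λ = atan2(p_y, p_x) ≈ -25.53°.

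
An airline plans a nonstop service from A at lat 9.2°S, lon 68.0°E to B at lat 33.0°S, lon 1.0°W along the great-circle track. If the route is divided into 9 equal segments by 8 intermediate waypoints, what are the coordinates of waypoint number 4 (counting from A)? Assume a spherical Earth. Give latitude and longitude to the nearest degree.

≈ lat 24°S, lon 40°E

Convert each endpoint to a unit vector on the sphere (x = cos φ cos λ, y = cos φ sin λ, z = sin φ).
The central angle between the endpoints is δ = arccos(p₁·p₂) ≈ 1.177 rad (67.4°).
Interpolate at f = 4/9 with slerp weights a = sin((1−f)δ)/sin δ ≈ 0.659, b = sin(fδ)/sin δ ≈ 0.541.
p = a·p₁ + b·p₂ ≈ (0.697, 0.595, -0.400); φ = arcsin(p_z) ≈ -23.57°, λ = atan2(p_y, p_x) ≈ 40.48°.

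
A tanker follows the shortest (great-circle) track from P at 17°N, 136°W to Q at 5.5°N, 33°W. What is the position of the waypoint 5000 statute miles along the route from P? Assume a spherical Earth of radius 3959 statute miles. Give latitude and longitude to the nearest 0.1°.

≈ 13.6°N, 60.6°W

From cos δ = sin φ₁ sin φ₂ + cos φ₁ cos φ₂ cos Δλ, the central angle is δ ≈ 1.758 rad (100.7°). The total great-circle distance is δ·R ≈ 1.758 × 3959 ≈ 6960 mi, so the target fraction is f = 5000/6960 ≈ 0.718.
Interpolate at f ≈ 0.718 with slerp weights a = sin((1−f)δ)/sin δ ≈ 0.484, b = sin(fδ)/sin δ ≈ 0.970.
p = a·p₁ + b·p₂ ≈ (0.477, -0.847, 0.234); φ = arcsin(p_z) ≈ 13.55°, λ = atan2(p_y, p_x) ≈ -60.61°.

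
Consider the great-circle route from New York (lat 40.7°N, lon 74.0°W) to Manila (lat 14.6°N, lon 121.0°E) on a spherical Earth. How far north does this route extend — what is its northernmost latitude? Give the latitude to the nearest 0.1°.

The great circle lies in the plane with unit normal n̂ = (p₁ × p₂)/|p₁ × p₂|.
Here n̂_z ≈ -0.226; the vertex latitude is φ_max = arccos|n̂_z| ≈ 76.9°.
Check via Clairaut: cos φ_max = |cos φ₁| · sin C = cos(40.7°)·sin(17.4°) ≈ 0.226, again giving ≈ 76.9°.

≈ 76.9°N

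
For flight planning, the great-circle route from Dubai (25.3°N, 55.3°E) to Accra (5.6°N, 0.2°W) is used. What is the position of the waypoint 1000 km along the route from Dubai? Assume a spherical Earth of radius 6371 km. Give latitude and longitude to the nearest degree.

≈ 23°N, 46°E

Write both endpoints as unit vectors p₁, p₂ with components (cos φ cos λ, cos φ sin λ, sin φ).
The central angle between the endpoints is δ = arccos(p₁·p₂) ≈ 0.987 rad (56.5°). The total great-circle distance is δ·R ≈ 0.987 × 6371 ≈ 6287 km, so the target fraction is f = 1000/6287 ≈ 0.159.
Interpolate at f ≈ 0.159 with slerp weights a = sin((1−f)δ)/sin δ ≈ 0.884, b = sin(fδ)/sin δ ≈ 0.187.
p = a·p₁ + b·p₂ ≈ (0.642, 0.657, 0.396); φ = arcsin(p_z) ≈ 23.34°, λ = atan2(p_y, p_x) ≈ 45.66°.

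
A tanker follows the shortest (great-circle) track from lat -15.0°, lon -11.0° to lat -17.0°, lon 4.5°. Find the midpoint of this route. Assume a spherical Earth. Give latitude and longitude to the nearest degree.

Convert each endpoint to a unit vector on the sphere (x = cos φ cos λ, y = cos φ sin λ, z = sin φ).
The central angle between the endpoints is δ = arccos(p₁·p₂) ≈ 0.262 rad (15.0°).
Interpolate at f = 1/2 with slerp weights a = sin((1−f)δ)/sin δ ≈ 0.504, b = sin(fδ)/sin δ ≈ 0.504.
p = a·p₁ + b·p₂ ≈ (0.959, -0.055, -0.278); φ = arcsin(p_z) ≈ -16.14°, λ = atan2(p_y, p_x) ≈ -3.29°.

≈ lat -16°, lon -3°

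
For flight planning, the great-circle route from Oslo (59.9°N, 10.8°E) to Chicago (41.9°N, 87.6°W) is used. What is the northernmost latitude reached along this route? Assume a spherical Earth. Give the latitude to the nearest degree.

≈ 64°N

The great circle lies in the plane with unit normal n̂ = (p₁ × p₂)/|p₁ × p₂|.
Here n̂_z ≈ -0.433; the vertex latitude is φ_max = arccos|n̂_z| ≈ 64.3°.
Check via Clairaut: cos φ_max = |cos φ₁| · sin C = cos(59.9°)·sin(59.8°) ≈ 0.433, again giving ≈ 64.3°.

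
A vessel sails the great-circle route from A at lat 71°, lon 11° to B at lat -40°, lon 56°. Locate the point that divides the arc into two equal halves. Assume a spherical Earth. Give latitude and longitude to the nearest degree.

≈ lat 16°, lon 43°

Write both endpoints as unit vectors p₁, p₂ with components (cos φ cos λ, cos φ sin λ, sin φ).
The central angle between the endpoints is δ = arccos(p₁·p₂) ≈ 2.017 rad (115.6°).
Interpolate at f = 1/2 with slerp weights a = sin((1−f)δ)/sin δ ≈ 0.938, b = sin(fδ)/sin δ ≈ 0.938.
p = a·p₁ + b·p₂ ≈ (0.701, 0.654, 0.284); φ = arcsin(p_z) ≈ 16.49°, λ = atan2(p_y, p_x) ≈ 42.99°.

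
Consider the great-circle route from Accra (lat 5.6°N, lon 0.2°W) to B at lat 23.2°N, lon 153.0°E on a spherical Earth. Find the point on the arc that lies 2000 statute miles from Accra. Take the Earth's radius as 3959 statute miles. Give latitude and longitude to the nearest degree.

≈ lat 27°N, lon 21°E

From cos δ = sin φ₁ sin φ₂ + cos φ₁ cos φ₂ cos Δλ, the central angle is δ ≈ 2.462 rad (141.1°). The total great-circle distance is δ·R ≈ 2.462 × 3959 ≈ 9748 mi, so the target fraction is f = 2000/9748 ≈ 0.205.
Interpolate at f ≈ 0.205 with slerp weights a = sin((1−f)δ)/sin δ ≈ 1.474, b = sin(fδ)/sin δ ≈ 0.770.
p = a·p₁ + b·p₂ ≈ (0.837, 0.316, 0.447); φ = arcsin(p_z) ≈ 26.58°, λ = atan2(p_y, p_x) ≈ 20.71°.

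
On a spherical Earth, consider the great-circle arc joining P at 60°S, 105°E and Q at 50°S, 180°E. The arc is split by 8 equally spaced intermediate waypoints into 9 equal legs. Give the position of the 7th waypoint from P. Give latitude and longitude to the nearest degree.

≈ 56°S, 168°E

Convert each endpoint to a unit vector on the sphere (x = cos φ cos λ, y = cos φ sin λ, z = sin φ).
The central angle between the endpoints is δ = arccos(p₁·p₂) ≈ 0.728 rad (41.7°).
Interpolate at f = 7/9 with slerp weights a = sin((1−f)δ)/sin δ ≈ 0.242, b = sin(fδ)/sin δ ≈ 0.806.
p = a·p₁ + b·p₂ ≈ (-0.550, 0.117, -0.827); φ = arcsin(p_z) ≈ -55.82°, λ = atan2(p_y, p_x) ≈ 167.99°.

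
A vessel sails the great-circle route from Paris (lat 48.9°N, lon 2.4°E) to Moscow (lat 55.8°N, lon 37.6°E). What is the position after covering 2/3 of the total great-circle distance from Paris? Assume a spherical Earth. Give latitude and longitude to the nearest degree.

≈ lat 55°N, lon 25°E

Write both endpoints as unit vectors p₁, p₂ with components (cos φ cos λ, cos φ sin λ, sin φ).
The central angle between the endpoints is δ = arccos(p₁·p₂) ≈ 0.389 rad (22.3°).
Interpolate at f = 2/3 with slerp weights a = sin((1−f)δ)/sin δ ≈ 0.341, b = sin(fδ)/sin δ ≈ 0.676.
p = a·p₁ + b·p₂ ≈ (0.525, 0.241, 0.816); φ = arcsin(p_z) ≈ 54.70°, λ = atan2(p_y, p_x) ≈ 24.68°.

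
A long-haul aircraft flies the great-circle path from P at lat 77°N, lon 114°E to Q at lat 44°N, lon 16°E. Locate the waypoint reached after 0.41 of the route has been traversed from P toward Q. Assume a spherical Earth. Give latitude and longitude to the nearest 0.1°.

≈ lat 70.2°N, lon 40.9°E

The haversine formula gives a central angle δ ≈ 0.857 rad (49.1°) between the endpoints.
Interpolate at f = 0.41 with slerp weights a = sin((1−f)δ)/sin δ ≈ 0.641, b = sin(fδ)/sin δ ≈ 0.455.
p = a·p₁ + b·p₂ ≈ (0.256, 0.222, 0.941); φ = arcsin(p_z) ≈ 70.18°, λ = atan2(p_y, p_x) ≈ 40.90°.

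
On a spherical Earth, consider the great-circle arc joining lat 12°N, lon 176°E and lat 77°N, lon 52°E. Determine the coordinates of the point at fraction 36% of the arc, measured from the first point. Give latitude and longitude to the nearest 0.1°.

≈ lat 42.1°N, lon 168.6°E

Write both endpoints as unit vectors p₁, p₂ with components (cos φ cos λ, cos φ sin λ, sin φ).
The central angle between the endpoints is δ = arccos(p₁·p₂) ≈ 1.491 rad (85.4°).
Interpolate at f = 0.36 with slerp weights a = sin((1−f)δ)/sin δ ≈ 0.819, b = sin(fδ)/sin δ ≈ 0.513.
p = a·p₁ + b·p₂ ≈ (-0.728, 0.147, 0.670); φ = arcsin(p_z) ≈ 42.07°, λ = atan2(p_y, p_x) ≈ 168.59°.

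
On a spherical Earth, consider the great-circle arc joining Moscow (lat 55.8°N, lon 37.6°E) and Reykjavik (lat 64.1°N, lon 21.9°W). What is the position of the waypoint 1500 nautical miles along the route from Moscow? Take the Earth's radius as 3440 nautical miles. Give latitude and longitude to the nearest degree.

≈ lat 65°N, lon 11°W

Convert each endpoint to a unit vector on the sphere (x = cos φ cos λ, y = cos φ sin λ, z = sin φ).
The central angle between the endpoints is δ = arccos(p₁·p₂) ≈ 0.518 rad (29.7°). The total great-circle distance is δ·R ≈ 0.518 × 3440 ≈ 1783 nmi, so the target fraction is f = 1500/1783 ≈ 0.841.
Interpolate at f ≈ 0.841 with slerp weights a = sin((1−f)δ)/sin δ ≈ 0.166, b = sin(fδ)/sin δ ≈ 0.852.
p = a·p₁ + b·p₂ ≈ (0.419, -0.082, 0.904); φ = arcsin(p_z) ≈ 64.70°, λ = atan2(p_y, p_x) ≈ -11.06°.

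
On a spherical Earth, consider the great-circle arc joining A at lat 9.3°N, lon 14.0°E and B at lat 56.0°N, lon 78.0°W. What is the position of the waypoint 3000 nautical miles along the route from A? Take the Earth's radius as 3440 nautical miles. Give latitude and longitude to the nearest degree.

Convert each endpoint to a unit vector on the sphere (x = cos φ cos λ, y = cos φ sin λ, z = sin φ).
The central angle between the endpoints is δ = arccos(p₁·p₂) ≈ 1.456 rad (83.4°). The total great-circle distance is δ·R ≈ 1.456 × 3440 ≈ 5008 nmi, so the target fraction is f = 3000/5008 ≈ 0.599.
Interpolate at f ≈ 0.599 with slerp weights a = sin((1−f)δ)/sin δ ≈ 0.555, b = sin(fδ)/sin δ ≈ 0.771.
p = a·p₁ + b·p₂ ≈ (0.621, -0.289, 0.729); φ = arcsin(p_z) ≈ 46.77°, λ = atan2(p_y, p_x) ≈ -24.97°.

≈ lat 47°N, lon 25°W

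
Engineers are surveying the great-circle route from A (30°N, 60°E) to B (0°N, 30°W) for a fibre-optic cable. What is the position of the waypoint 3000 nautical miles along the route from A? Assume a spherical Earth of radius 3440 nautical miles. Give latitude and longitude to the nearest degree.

Write both endpoints as unit vectors p₁, p₂ with components (cos φ cos λ, cos φ sin λ, sin φ).
The central angle between the endpoints is δ = arccos(p₁·p₂) ≈ 1.571 rad (90.0°). The total great-circle distance is δ·R ≈ 1.571 × 3440 ≈ 5404 nmi, so the target fraction is f = 3000/5404 ≈ 0.555.
Interpolate at f ≈ 0.555 with slerp weights a = sin((1−f)δ)/sin δ ≈ 0.643, b = sin(fδ)/sin δ ≈ 0.766.
p = a·p₁ + b·p₂ ≈ (0.942, 0.100, 0.322); φ = arcsin(p_z) ≈ 18.76°, λ = atan2(p_y, p_x) ≈ 6.04°.

≈ (19°N, 6°E)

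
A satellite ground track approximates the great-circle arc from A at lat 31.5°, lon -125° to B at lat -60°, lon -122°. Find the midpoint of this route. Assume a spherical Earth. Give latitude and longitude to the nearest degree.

≈ lat -14°, lon -124°

The haversine formula gives a central angle δ ≈ 1.598 rad (91.5°) between the endpoints.
Interpolate at f = 1/2 with slerp weights a = sin((1−f)δ)/sin δ ≈ 0.717, b = sin(fδ)/sin δ ≈ 0.717.
p = a·p₁ + b·p₂ ≈ (-0.540, -0.805, -0.246); φ = arcsin(p_z) ≈ -14.25°, λ = atan2(p_y, p_x) ≈ -123.89°.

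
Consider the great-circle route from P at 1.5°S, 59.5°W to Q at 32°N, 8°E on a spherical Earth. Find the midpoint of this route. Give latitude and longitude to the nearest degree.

The haversine formula gives a central angle δ ≈ 1.255 rad (71.9°) between the endpoints.
Interpolate at f = 1/2 with slerp weights a = sin((1−f)δ)/sin δ ≈ 0.618, b = sin(fδ)/sin δ ≈ 0.618.
p = a·p₁ + b·p₂ ≈ (0.832, -0.459, 0.311); φ = arcsin(p_z) ≈ 18.13°, λ = atan2(p_y, p_x) ≈ -28.89°.

≈ 18°N, 29°W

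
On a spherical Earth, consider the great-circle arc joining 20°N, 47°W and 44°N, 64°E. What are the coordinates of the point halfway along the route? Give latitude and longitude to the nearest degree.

≈ 47°N, 2°W

Write both endpoints as unit vectors p₁, p₂ with components (cos φ cos λ, cos φ sin λ, sin φ).
The central angle between the endpoints is δ = arccos(p₁·p₂) ≈ 1.575 rad (90.3°).
Interpolate at f = 1/2 with slerp weights a = sin((1−f)δ)/sin δ ≈ 0.709, b = sin(fδ)/sin δ ≈ 0.709.
p = a·p₁ + b·p₂ ≈ (0.678, -0.029, 0.735); φ = arcsin(p_z) ≈ 47.29°, λ = atan2(p_y, p_x) ≈ -2.44°.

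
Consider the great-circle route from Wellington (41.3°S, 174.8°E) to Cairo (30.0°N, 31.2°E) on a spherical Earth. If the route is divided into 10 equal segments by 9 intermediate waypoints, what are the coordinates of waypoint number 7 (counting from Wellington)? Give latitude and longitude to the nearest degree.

≈ 2°N, 68°E

The haversine formula gives a central angle δ ≈ 2.594 rad (148.6°) between the endpoints.
Interpolate at f = 7/10 with slerp weights a = sin((1−f)δ)/sin δ ≈ 1.348, b = sin(fδ)/sin δ ≈ 1.863.
p = a·p₁ + b·p₂ ≈ (0.372, 0.927, 0.042); φ = arcsin(p_z) ≈ 2.40°, λ = atan2(p_y, p_x) ≈ 68.17°.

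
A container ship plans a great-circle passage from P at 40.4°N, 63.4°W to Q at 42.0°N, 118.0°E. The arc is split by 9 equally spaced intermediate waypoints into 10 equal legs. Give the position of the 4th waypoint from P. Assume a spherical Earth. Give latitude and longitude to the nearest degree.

≈ 79°N, 67°W

The haversine formula gives a central angle δ ≈ 1.703 rad (97.6°) between the endpoints.
Interpolate at f = 4/10 with slerp weights a = sin((1−f)δ)/sin δ ≈ 0.861, b = sin(fδ)/sin δ ≈ 0.635.
p = a·p₁ + b·p₂ ≈ (0.072, -0.169, 0.983); φ = arcsin(p_z) ≈ 79.41°, λ = atan2(p_y, p_x) ≈ -67.00°.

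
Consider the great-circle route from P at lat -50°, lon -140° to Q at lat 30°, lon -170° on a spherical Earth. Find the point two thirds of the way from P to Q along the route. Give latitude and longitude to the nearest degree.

Convert each endpoint to a unit vector on the sphere (x = cos φ cos λ, y = cos φ sin λ, z = sin φ).
The central angle between the endpoints is δ = arccos(p₁·p₂) ≈ 1.472 rad (84.3°).
Interpolate at f = 2/3 with slerp weights a = sin((1−f)δ)/sin δ ≈ 0.473, b = sin(fδ)/sin δ ≈ 0.835.
p = a·p₁ + b·p₂ ≈ (-0.945, -0.321, 0.055); φ = arcsin(p_z) ≈ 3.15°, λ = atan2(p_y, p_x) ≈ -161.23°.

≈ lat 3°, lon -161°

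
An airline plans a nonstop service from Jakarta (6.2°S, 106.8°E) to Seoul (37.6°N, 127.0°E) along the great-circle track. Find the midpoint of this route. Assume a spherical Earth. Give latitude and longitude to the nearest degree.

From cos δ = sin φ₁ sin φ₂ + cos φ₁ cos φ₂ cos Δλ, the central angle is δ ≈ 0.832 rad (47.7°).
Interpolate at f = 1/2 with slerp weights a = sin((1−f)δ)/sin δ ≈ 0.547, b = sin(fδ)/sin δ ≈ 0.547.
p = a·p₁ + b·p₂ ≈ (-0.418, 0.866, 0.274); φ = arcsin(p_z) ≈ 15.93°, λ = atan2(p_y, p_x) ≈ 115.75°.

≈ 16°N, 116°E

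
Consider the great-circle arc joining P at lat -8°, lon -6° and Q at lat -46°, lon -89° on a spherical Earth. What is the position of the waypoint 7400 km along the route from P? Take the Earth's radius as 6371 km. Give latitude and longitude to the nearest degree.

Write both endpoints as unit vectors p₁, p₂ with components (cos φ cos λ, cos φ sin λ, sin φ).
The central angle between the endpoints is δ = arccos(p₁·p₂) ≈ 1.386 rad (79.4°). The total great-circle distance is δ·R ≈ 1.386 × 6371 ≈ 8829 km, so the target fraction is f = 7400/8829 ≈ 0.838.
Interpolate at f ≈ 0.838 with slerp weights a = sin((1−f)δ)/sin δ ≈ 0.226, b = sin(fδ)/sin δ ≈ 0.933.
p = a·p₁ + b·p₂ ≈ (0.234, -0.672, -0.703); φ = arcsin(p_z) ≈ -44.66°, λ = atan2(p_y, p_x) ≈ -70.78°.

≈ lat -45°, lon -71°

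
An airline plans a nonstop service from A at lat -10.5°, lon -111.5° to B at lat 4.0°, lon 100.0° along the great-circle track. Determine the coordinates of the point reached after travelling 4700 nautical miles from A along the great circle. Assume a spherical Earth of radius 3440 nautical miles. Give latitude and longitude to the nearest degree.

From cos δ = sin φ₁ sin φ₂ + cos φ₁ cos φ₂ cos Δλ, the central angle is δ ≈ 2.585 rad (148.1°). The total great-circle distance is δ·R ≈ 2.585 × 3440 ≈ 8892 nmi, so the target fraction is f = 4700/8892 ≈ 0.529.
Interpolate at f ≈ 0.529 with slerp weights a = sin((1−f)δ)/sin δ ≈ 1.777, b = sin(fδ)/sin δ ≈ 1.853.
p = a·p₁ + b·p₂ ≈ (-0.961, 0.195, -0.194); φ = arcsin(p_z) ≈ -11.21°, λ = atan2(p_y, p_x) ≈ 168.51°.

≈ lat -11°, lon 169°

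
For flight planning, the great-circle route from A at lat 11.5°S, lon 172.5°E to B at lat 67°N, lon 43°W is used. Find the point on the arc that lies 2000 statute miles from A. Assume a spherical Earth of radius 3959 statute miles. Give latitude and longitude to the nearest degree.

≈ lat 16°N, lon 180°E

From cos δ = sin φ₁ sin φ₂ + cos φ₁ cos φ₂ cos Δλ, the central angle is δ ≈ 2.089 rad (119.7°). The total great-circle distance is δ·R ≈ 2.089 × 3959 ≈ 8270 mi, so the target fraction is f = 2000/8270 ≈ 0.242.
Interpolate at f ≈ 0.242 with slerp weights a = sin((1−f)δ)/sin δ ≈ 1.151, b = sin(fδ)/sin δ ≈ 0.557.
p = a·p₁ + b·p₂ ≈ (-0.959, -0.001, 0.283); φ = arcsin(p_z) ≈ 16.46°, λ = atan2(p_y, p_x) ≈ -179.93°.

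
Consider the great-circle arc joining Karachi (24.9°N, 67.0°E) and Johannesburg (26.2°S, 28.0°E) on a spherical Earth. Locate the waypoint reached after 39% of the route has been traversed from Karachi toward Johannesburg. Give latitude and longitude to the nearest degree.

≈ 5°N, 52°E

Convert each endpoint to a unit vector on the sphere (x = cos φ cos λ, y = cos φ sin λ, z = sin φ).
The central angle between the endpoints is δ = arccos(p₁·p₂) ≈ 1.108 rad (63.5°).
Interpolate at f = 0.39 with slerp weights a = sin((1−f)δ)/sin δ ≈ 0.699, b = sin(fδ)/sin δ ≈ 0.468.
p = a·p₁ + b·p₂ ≈ (0.619, 0.781, 0.088); φ = arcsin(p_z) ≈ 5.03°, λ = atan2(p_y, p_x) ≈ 51.62°.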